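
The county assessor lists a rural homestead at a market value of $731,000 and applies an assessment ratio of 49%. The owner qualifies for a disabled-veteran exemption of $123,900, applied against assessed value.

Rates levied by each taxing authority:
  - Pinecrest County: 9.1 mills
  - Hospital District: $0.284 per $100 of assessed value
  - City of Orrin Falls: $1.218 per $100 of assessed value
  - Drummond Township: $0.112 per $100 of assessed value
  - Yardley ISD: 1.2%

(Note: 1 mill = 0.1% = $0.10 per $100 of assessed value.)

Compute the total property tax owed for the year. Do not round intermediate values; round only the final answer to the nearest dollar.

$8,725

Assessed value = $731,000 × 0.49 = $358,190
Taxable value = $358,190 − $123,900 = $234,290
Pinecrest County: $234,290 × 0.0091 = $2,132.039
Hospital District: $234,290 × 0.00284 = $665.3836
City of Orrin Falls: $234,290 × 0.01218 = $2,853.6522
Drummond Township: $234,290 × 0.00112 = $262.4048
Yardley ISD: $234,290 × 0.012 = $2,811.48
Total = $8,724.9596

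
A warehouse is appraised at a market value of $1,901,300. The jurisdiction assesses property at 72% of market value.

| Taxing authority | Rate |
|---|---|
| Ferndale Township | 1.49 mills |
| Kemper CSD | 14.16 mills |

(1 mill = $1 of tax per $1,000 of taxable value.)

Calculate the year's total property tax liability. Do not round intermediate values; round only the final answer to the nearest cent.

Assessed value = $1,901,300 × 0.72 = $1,368,936
Ferndale Township: $1,368,936 × 0.00149 = $2,039.71464
Kemper CSD: $1,368,936 × 0.01416 = $19,384.13376
Total = $2,039.71464 + $19,384.13376 = $21,423.8484

$21,423.85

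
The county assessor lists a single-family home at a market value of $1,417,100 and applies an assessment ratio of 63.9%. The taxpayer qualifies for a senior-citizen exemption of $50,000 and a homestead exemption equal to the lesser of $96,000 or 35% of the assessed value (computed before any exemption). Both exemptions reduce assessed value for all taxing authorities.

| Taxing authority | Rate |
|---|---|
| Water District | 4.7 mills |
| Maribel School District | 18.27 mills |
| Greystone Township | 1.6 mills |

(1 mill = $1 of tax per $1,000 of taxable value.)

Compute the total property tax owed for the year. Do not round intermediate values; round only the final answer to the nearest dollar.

$18,662

Assessed value = $1,417,100 × 0.639 = $905,526.9
Homestead exemption = min($96,000, 35% × $905,526.9) = min($96,000, $316,934.415) = $96,000 (dollar cap binds)
Taxable value = $905,526.9 − $50,000 − $96,000 = $759,526.9
Water District: $759,526.9 × 0.0047 = $3,569.77643
Maribel School District: $759,526.9 × 0.01827 = $13,876.556463
Greystone Township: $759,526.9 × 0.0016 = $1,215.24304
Total = $18,661.575933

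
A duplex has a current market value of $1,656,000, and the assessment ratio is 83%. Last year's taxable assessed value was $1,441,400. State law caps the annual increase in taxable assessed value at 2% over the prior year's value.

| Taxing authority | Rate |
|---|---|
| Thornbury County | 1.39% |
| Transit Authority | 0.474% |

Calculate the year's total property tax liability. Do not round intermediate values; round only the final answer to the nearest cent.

$25,620.31

Uncapped assessed value = $1,656,000 × 0.83 = $1,374,480
Cap limit = $1,441,400 × 1.02 = $1,470,228
Taxable assessed value = min($1,374,480, $1,470,228) = $1,374,480 (cap does not bind)
Thornbury County: $1,374,480 × 0.0139 = $19,105.272
Transit Authority: $1,374,480 × 0.00474 = $6,515.0352
Total = $25,620.3072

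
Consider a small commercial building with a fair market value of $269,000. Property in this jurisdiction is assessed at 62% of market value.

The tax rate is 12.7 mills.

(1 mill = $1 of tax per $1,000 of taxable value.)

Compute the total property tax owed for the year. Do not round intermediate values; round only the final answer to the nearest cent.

$2,118.11

Assessed value = $269,000 × 0.62 = $166,780
Tax = $166,780 × 0.0127 = $2,118.106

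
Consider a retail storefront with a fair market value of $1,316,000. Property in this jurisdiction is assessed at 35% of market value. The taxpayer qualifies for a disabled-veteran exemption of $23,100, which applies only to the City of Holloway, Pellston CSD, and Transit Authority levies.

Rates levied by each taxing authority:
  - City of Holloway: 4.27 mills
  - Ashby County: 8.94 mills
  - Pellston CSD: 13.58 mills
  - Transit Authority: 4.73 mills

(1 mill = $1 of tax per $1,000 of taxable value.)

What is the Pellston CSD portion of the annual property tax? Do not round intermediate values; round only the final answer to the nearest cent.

$5,941.25

Assessed value = $1,316,000 × 0.35 = $460,600
Pellston CSD taxable value = $460,600 − $23,100 = $437,500
Pellston CSD levy = $437,500 × 0.01358 = $5,941.25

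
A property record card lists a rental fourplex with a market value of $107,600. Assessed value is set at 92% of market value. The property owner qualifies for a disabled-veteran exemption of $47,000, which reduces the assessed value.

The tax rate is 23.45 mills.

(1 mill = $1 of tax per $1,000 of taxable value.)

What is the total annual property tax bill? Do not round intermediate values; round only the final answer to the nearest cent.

Assessed value = $107,600 × 0.92 = $98,992
Taxable value = $98,992 − $47,000 = $51,992
Tax = $51,992 × 0.02345 = $1,219.2124

$1,219.21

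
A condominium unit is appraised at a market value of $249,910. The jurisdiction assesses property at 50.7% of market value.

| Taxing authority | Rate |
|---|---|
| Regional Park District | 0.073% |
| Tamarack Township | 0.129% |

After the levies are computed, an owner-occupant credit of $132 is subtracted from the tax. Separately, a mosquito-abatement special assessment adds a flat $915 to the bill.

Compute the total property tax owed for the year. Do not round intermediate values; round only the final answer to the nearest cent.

$1,038.94

Assessed value = $249,910 × 0.507 = $126,704.37
Regional Park District: $126,704.37 × 0.00073 = $92.4941901
Tamarack Township: $126,704.37 × 0.00129 = $163.4486373
Levies subtotal = $255.9428274
After credit = $255.9428274 − $132 = $123.9428274
Total = $123.9428274 + $915 = $1,038.9428274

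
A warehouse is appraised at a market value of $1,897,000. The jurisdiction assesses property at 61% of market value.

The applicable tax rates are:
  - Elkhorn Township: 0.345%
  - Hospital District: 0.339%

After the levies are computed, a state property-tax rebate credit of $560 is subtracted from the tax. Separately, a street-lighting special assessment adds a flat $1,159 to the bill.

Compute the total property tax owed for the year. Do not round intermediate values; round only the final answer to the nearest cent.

$8,514.04

Assessed value = $1,897,000 × 0.61 = $1,157,170
Elkhorn Township: $1,157,170 × 0.00345 = $3,992.2365
Hospital District: $1,157,170 × 0.00339 = $3,922.8063
Levies subtotal = $7,915.0428
After credit = $7,915.0428 − $560 = $7,355.0428
Total = $7,355.0428 + $1,159 = $8,514.0428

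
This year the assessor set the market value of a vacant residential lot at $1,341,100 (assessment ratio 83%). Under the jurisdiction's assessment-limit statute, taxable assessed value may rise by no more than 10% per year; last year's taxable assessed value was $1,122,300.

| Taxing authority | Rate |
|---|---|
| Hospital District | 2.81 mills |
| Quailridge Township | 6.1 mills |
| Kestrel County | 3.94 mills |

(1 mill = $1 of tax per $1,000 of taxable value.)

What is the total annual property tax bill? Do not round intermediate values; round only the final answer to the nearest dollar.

Uncapped assessed value = $1,341,100 × 0.83 = $1,113,113
Cap limit = $1,122,300 × 1.1 = $1,234,530
Taxable assessed value = min($1,113,113, $1,234,530) = $1,113,113 (cap does not bind)
Hospital District: $1,113,113 × 0.00281 = $3,127.84753
Quailridge Township: $1,113,113 × 0.0061 = $6,789.9893
Kestrel County: $1,113,113 × 0.00394 = $4,385.66522
Total = $14,303.50205

$14,304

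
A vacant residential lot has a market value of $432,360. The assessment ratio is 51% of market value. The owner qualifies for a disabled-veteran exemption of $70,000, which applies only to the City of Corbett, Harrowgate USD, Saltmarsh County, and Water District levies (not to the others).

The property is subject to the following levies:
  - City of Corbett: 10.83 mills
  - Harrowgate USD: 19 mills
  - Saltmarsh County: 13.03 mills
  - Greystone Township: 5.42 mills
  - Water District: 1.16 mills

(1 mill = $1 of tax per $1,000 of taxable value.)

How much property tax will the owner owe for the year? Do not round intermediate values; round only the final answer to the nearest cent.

Assessed value = $432,360 × 0.51 = $220,503.6
City of Corbett: ($220,503.6 − $70,000) × 0.01083 = $150,503.6 × 0.01083 = $1,629.953988
Harrowgate USD: ($220,503.6 − $70,000) × 0.019 = $150,503.6 × 0.019 = $2,859.5684
Saltmarsh County: ($220,503.6 − $70,000) × 0.01303 = $150,503.6 × 0.01303 = $1,961.061908
Greystone Township: $220,503.6 × 0.00542 = $1,195.129512
Water District: ($220,503.6 − $70,000) × 0.00116 = $150,503.6 × 0.00116 = $174.584176
Total = $7,820.297984

$7,820.30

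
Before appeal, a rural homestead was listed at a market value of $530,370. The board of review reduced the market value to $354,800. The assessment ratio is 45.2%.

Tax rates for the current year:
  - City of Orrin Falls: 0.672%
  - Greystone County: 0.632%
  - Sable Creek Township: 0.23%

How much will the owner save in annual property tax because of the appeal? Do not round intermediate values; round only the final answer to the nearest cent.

$1,217.35

Old assessed value = $530,370 × 0.452 = $239,727.24
New assessed value = $354,800 × 0.452 = $160,369.6
Combined rate = 0.00672 + 0.00632 + 0.0023 = 0.01534
Old tax = $239,727.24 × 0.01534 = $3,677.4158616
New tax = $160,369.6 × 0.01534 = $2,460.069664
Reduction = $3,677.4158616 − $2,460.069664 = $1,217.3461976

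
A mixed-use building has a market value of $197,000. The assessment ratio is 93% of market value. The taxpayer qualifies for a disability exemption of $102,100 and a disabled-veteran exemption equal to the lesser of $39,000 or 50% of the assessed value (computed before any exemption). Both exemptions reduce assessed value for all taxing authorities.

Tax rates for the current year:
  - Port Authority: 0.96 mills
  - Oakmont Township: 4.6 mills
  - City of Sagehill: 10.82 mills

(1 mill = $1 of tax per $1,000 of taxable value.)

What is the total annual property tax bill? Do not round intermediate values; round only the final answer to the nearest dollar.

$690

Assessed value = $197,000 × 0.93 = $183,210
Disabled-veteran exemption = min($39,000, 50% × $183,210) = min($39,000, $91,605) = $39,000 (dollar cap binds)
Taxable value = $183,210 − $102,100 − $39,000 = $42,110
Port Authority: $42,110 × 0.00096 = $40.4256
Oakmont Township: $42,110 × 0.0046 = $193.706
City of Sagehill: $42,110 × 0.01082 = $455.6302
Total = $689.7618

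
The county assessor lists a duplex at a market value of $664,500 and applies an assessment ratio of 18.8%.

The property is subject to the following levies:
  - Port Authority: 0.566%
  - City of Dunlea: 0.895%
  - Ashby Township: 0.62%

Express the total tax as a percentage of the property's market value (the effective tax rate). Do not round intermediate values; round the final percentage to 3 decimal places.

0.391%

Assessed value = $664,500 × 0.188 = $124,926
Port Authority: $124,926 × 0.00566 = $707.08116
City of Dunlea: $124,926 × 0.00895 = $1,118.0877
Ashby Township: $124,926 × 0.0062 = $774.5412
Total tax = $2,599.71006
Effective rate = $2,599.71006 ÷ $664,500 = 0.391% of market value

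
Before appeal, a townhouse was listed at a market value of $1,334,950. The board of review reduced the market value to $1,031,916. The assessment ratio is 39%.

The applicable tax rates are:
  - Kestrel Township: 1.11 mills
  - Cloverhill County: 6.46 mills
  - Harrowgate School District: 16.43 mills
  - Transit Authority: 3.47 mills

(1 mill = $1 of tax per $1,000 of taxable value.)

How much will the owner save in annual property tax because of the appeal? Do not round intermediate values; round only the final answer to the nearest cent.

Old assessed value = $1,334,950 × 0.39 = $520,630.5
New assessed value = $1,031,916 × 0.39 = $402,447.24
Combined rate = 0.00111 + 0.00646 + 0.01643 + 0.00347 = 0.02747
Old tax = $520,630.5 × 0.02747 = $14,301.719835
New tax = $402,447.24 × 0.02747 = $11,055.2256828
Reduction = $14,301.719835 − $11,055.2256828 = $3,246.4941522

$3,246.49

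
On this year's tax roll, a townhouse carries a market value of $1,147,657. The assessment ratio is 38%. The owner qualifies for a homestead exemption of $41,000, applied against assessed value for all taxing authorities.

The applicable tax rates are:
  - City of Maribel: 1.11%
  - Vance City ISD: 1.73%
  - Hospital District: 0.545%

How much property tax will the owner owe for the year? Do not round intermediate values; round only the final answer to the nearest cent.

$13,374.46

Assessed value = $1,147,657 × 0.38 = $436,109.66
Taxable value = $436,109.66 − $41,000 = $395,109.66
City of Maribel: $395,109.66 × 0.0111 = $4,385.717226
Vance City ISD: $395,109.66 × 0.0173 = $6,835.397118
Hospital District: $395,109.66 × 0.00545 = $2,153.347647
Total = $4,385.717226 + $6,835.397118 + $2,153.347647 = $13,374.461991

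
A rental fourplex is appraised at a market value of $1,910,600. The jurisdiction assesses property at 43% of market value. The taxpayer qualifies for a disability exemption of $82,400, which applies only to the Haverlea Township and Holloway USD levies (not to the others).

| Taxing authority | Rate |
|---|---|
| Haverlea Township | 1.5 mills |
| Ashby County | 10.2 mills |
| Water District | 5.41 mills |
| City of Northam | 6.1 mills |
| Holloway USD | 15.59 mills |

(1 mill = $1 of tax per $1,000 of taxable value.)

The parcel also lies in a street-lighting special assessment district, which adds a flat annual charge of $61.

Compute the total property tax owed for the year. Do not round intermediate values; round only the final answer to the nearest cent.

Assessed value = $1,910,600 × 0.43 = $821,558
Haverlea Township: ($821,558 − $82,400) × 0.0015 = $739,158 × 0.0015 = $1,108.737
Ashby County: $821,558 × 0.0102 = $8,379.8916
Water District: $821,558 × 0.00541 = $4,444.62878
City of Northam: $821,558 × 0.0061 = $5,011.5038
Holloway USD: ($821,558 − $82,400) × 0.01559 = $739,158 × 0.01559 = $11,523.47322
Levies subtotal = $30,468.2344
Total = $30,468.2344 + $61 = $30,529.2344

$30,529.23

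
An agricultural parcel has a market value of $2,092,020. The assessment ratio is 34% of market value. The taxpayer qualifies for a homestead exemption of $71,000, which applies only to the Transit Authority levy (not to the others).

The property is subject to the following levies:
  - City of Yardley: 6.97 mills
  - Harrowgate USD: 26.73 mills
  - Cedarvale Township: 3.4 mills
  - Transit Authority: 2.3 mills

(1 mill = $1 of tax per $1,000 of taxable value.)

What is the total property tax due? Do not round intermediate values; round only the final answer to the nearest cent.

Assessed value = $2,092,020 × 0.34 = $711,286.8
City of Yardley: $711,286.8 × 0.00697 = $4,957.668996
Harrowgate USD: $711,286.8 × 0.02673 = $19,012.696164
Cedarvale Township: $711,286.8 × 0.0034 = $2,418.37512
Transit Authority: ($711,286.8 − $71,000) × 0.0023 = $640,286.8 × 0.0023 = $1,472.65964
Total = $27,861.39992

$27,861.40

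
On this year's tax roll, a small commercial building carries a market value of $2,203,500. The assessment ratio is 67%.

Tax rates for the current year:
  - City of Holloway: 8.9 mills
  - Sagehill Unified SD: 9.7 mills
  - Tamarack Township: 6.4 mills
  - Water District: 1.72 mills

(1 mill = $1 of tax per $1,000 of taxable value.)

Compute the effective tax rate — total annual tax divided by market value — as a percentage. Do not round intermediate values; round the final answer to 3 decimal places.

Assessed value = $2,203,500 × 0.67 = $1,476,345
City of Holloway: $1,476,345 × 0.0089 = $13,139.4705
Sagehill Unified SD: $1,476,345 × 0.0097 = $14,320.5465
Tamarack Township: $1,476,345 × 0.0064 = $9,448.608
Water District: $1,476,345 × 0.00172 = $2,539.3134
Total tax = $39,447.9384
Effective rate = $39,447.9384 ÷ $2,203,500 = 1.790% of market value

1.790%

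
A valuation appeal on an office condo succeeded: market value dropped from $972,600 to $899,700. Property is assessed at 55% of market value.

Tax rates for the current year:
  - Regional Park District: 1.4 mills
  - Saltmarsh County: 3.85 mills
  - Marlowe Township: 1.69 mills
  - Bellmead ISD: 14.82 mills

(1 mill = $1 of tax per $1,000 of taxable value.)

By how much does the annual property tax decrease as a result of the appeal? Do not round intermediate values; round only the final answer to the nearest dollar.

Old assessed value = $972,600 × 0.55 = $534,930
New assessed value = $899,700 × 0.55 = $494,835
Combined rate = 0.0014 + 0.00385 + 0.00169 + 0.01482 = 0.02176
Old tax = $534,930 × 0.02176 = $11,640.0768
New tax = $494,835 × 0.02176 = $10,767.6096
Reduction = $11,640.0768 − $10,767.6096 = $872.4672

$872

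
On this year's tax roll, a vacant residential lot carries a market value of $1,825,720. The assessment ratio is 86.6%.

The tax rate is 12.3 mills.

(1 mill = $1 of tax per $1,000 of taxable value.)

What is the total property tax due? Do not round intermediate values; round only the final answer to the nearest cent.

Assessed value = $1,825,720 × 0.866 = $1,581,073.52
Tax = $1,581,073.52 × 0.0123 = $19,447.204296

$19,447.20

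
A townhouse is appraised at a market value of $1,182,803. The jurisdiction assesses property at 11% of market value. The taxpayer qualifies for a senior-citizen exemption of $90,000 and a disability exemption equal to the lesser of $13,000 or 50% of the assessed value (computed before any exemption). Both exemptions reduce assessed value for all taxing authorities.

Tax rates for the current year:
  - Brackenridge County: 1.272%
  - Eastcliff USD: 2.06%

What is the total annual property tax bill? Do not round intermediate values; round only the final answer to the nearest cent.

Assessed value = $1,182,803 × 0.11 = $130,108.33
Disability exemption = min($13,000, 50% × $130,108.33) = min($13,000, $65,054.165) = $13,000 (dollar cap binds)
Taxable value = $130,108.33 − $90,000 − $13,000 = $27,108.33
Brackenridge County: $27,108.33 × 0.01272 = $344.8179576
Eastcliff USD: $27,108.33 × 0.0206 = $558.431598
Total = $903.2495556

$903.25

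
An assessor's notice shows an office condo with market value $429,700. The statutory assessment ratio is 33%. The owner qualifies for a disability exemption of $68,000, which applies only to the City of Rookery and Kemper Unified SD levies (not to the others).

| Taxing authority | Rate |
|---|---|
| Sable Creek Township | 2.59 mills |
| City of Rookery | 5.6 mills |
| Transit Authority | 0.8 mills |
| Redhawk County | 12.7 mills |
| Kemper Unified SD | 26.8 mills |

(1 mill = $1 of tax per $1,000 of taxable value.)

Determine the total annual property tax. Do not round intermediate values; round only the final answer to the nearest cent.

$4,672.73

Assessed value = $429,700 × 0.33 = $141,801
Sable Creek Township: $141,801 × 0.00259 = $367.26459
City of Rookery: ($141,801 − $68,000) × 0.0056 = $73,801 × 0.0056 = $413.2856
Transit Authority: $141,801 × 0.0008 = $113.4408
Redhawk County: $141,801 × 0.0127 = $1,800.8727
Kemper Unified SD: ($141,801 − $68,000) × 0.0268 = $73,801 × 0.0268 = $1,977.8668
Total = $4,672.73049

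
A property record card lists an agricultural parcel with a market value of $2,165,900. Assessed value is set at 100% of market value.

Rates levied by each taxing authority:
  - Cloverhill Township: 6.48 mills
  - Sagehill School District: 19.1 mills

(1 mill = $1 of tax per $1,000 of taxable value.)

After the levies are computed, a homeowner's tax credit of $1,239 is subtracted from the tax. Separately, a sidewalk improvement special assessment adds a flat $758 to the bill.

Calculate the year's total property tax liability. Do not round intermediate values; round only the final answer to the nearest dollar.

Assessed value = $2,165,900 × 1 = $2,165,900
Cloverhill Township: $2,165,900 × 0.00648 = $14,035.032
Sagehill School District: $2,165,900 × 0.0191 = $41,368.69
Levies subtotal = $55,403.722
After credit = $55,403.722 − $1,239 = $54,164.722
Total = $54,164.722 + $758 = $54,922.722

$54,923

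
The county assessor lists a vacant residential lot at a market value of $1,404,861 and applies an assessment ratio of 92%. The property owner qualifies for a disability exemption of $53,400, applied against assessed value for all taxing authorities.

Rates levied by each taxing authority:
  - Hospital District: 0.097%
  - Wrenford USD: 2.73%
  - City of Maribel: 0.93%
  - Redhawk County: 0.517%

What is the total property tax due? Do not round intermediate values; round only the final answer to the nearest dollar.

$52,958

Assessed value = $1,404,861 × 0.92 = $1,292,472.12
Taxable value = $1,292,472.12 − $53,400 = $1,239,072.12
Hospital District: $1,239,072.12 × 0.00097 = $1,201.8999564
Wrenford USD: $1,239,072.12 × 0.0273 = $33,826.668876
City of Maribel: $1,239,072.12 × 0.0093 = $11,523.370716
Redhawk County: $1,239,072.12 × 0.00517 = $6,406.0028604
Total = $1,201.8999564 + $33,826.668876 + $11,523.370716 + $6,406.0028604 = $52,957.9424088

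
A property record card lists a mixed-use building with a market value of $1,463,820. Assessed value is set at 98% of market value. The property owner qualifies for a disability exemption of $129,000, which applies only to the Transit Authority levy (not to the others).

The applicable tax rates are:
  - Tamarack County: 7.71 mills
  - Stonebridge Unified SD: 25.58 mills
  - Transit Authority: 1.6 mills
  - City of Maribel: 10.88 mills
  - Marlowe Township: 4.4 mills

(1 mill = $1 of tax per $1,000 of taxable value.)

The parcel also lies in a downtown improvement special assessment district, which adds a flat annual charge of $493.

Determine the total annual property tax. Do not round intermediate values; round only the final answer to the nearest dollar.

Assessed value = $1,463,820 × 0.98 = $1,434,543.6
Tamarack County: $1,434,543.6 × 0.00771 = $11,060.331156
Stonebridge Unified SD: $1,434,543.6 × 0.02558 = $36,695.625288
Transit Authority: ($1,434,543.6 − $129,000) × 0.0016 = $1,305,543.6 × 0.0016 = $2,088.86976
City of Maribel: $1,434,543.6 × 0.01088 = $15,607.834368
Marlowe Township: $1,434,543.6 × 0.0044 = $6,311.99184
Levies subtotal = $71,764.652412
Total = $71,764.652412 + $493 = $72,257.652412

$72,258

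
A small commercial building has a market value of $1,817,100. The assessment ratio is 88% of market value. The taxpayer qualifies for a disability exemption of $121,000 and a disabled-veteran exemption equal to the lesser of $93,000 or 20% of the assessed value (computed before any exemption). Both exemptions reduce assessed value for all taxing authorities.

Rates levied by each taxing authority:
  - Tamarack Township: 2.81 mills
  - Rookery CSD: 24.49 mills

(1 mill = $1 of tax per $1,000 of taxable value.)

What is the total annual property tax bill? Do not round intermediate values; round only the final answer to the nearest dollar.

$37,812

Assessed value = $1,817,100 × 0.88 = $1,599,048
Disabled-veteran exemption = min($93,000, 20% × $1,599,048) = min($93,000, $319,809.6) = $93,000 (dollar cap binds)
Taxable value = $1,599,048 − $121,000 − $93,000 = $1,385,048
Tamarack Township: $1,385,048 × 0.00281 = $3,891.98488
Rookery CSD: $1,385,048 × 0.02449 = $33,919.82552
Total = $37,811.8104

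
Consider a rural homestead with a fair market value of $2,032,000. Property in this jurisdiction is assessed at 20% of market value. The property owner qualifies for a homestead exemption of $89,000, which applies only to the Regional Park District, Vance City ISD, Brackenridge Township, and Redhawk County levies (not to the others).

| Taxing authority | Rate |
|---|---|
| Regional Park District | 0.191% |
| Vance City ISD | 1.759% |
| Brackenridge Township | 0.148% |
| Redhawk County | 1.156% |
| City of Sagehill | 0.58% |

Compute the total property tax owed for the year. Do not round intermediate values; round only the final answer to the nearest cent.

$12,685.32

Assessed value = $2,032,000 × 0.2 = $406,400
Regional Park District: ($406,400 − $89,000) × 0.00191 = $317,400 × 0.00191 = $606.234
Vance City ISD: ($406,400 − $89,000) × 0.01759 = $317,400 × 0.01759 = $5,583.066
Brackenridge Township: ($406,400 − $89,000) × 0.00148 = $317,400 × 0.00148 = $469.752
Redhawk County: ($406,400 − $89,000) × 0.01156 = $317,400 × 0.01156 = $3,669.144
City of Sagehill: $406,400 × 0.0058 = $2,357.12
Total = $12,685.316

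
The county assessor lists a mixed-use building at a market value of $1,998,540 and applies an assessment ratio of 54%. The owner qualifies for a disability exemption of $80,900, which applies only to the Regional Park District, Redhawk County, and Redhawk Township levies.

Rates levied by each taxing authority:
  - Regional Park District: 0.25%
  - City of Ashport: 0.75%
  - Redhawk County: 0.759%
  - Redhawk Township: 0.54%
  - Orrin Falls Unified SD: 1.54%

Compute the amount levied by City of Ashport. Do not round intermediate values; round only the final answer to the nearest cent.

Assessed value = $1,998,540 × 0.54 = $1,079,211.6
City of Ashport taxable value = $1,079,211.6 (exemption does not apply)
City of Ashport levy = $1,079,211.6 × 0.0075 = $8,094.087

$8,094.09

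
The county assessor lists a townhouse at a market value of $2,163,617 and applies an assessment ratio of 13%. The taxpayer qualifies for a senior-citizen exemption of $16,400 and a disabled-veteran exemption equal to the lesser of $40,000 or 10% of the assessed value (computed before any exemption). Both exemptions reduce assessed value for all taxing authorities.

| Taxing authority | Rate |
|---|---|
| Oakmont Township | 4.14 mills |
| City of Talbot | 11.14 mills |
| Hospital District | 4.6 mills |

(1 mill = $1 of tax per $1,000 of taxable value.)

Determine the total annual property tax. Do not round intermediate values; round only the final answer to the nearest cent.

Assessed value = $2,163,617 × 0.13 = $281,270.21
Disabled-veteran exemption = min($40,000, 10% × $281,270.21) = min($40,000, $28,127.021) = $28,127.021 (percentage binds)
Taxable value = $281,270.21 − $16,400 − $28,127.021 = $236,743.189
Oakmont Township: $236,743.189 × 0.00414 = $980.11680246
City of Talbot: $236,743.189 × 0.01114 = $2,637.31912546
Hospital District: $236,743.189 × 0.0046 = $1,089.0186694
Total = $4,706.45459732

$4,706.45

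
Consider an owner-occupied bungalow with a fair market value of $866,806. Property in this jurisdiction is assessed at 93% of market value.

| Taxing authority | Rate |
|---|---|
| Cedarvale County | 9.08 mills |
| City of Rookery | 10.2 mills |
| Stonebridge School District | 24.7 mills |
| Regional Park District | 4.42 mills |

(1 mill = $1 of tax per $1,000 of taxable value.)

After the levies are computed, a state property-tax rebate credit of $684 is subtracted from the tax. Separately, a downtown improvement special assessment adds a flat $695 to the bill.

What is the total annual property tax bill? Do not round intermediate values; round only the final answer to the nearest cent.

Assessed value = $866,806 × 0.93 = $806,129.58
Cedarvale County: $806,129.58 × 0.00908 = $7,319.6565864
City of Rookery: $806,129.58 × 0.0102 = $8,222.521716
Stonebridge School District: $806,129.58 × 0.0247 = $19,911.400626
Regional Park District: $806,129.58 × 0.00442 = $3,563.0927436
Levies subtotal = $39,016.671672
After credit = $39,016.671672 − $684 = $38,332.671672
Total = $38,332.671672 + $695 = $39,027.671672

$39,027.67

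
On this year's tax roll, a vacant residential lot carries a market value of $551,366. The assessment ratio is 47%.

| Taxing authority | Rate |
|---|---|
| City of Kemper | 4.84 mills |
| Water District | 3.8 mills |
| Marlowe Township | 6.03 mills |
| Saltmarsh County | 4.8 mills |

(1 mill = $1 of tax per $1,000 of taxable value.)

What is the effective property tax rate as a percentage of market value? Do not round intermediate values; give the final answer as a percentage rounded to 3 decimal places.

Assessed value = $551,366 × 0.47 = $259,142.02
City of Kemper: $259,142.02 × 0.00484 = $1,254.2473768
Water District: $259,142.02 × 0.0038 = $984.739676
Marlowe Township: $259,142.02 × 0.00603 = $1,562.6263806
Saltmarsh County: $259,142.02 × 0.0048 = $1,243.881696
Total tax = $5,045.4951294
Effective rate = $5,045.4951294 ÷ $551,366 = 0.915% of market value

0.915%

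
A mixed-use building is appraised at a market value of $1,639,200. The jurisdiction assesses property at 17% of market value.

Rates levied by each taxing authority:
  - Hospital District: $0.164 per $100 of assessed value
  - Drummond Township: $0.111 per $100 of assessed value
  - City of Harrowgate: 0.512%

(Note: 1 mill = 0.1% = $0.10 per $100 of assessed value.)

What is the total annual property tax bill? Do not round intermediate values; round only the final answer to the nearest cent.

Assessed value = $1,639,200 × 0.17 = $278,664
Hospital District: $278,664 × 0.00164 = $457.00896
Drummond Township: $278,664 × 0.00111 = $309.31704
City of Harrowgate: $278,664 × 0.00512 = $1,426.75968
Total = $2,193.08568

$2,193.09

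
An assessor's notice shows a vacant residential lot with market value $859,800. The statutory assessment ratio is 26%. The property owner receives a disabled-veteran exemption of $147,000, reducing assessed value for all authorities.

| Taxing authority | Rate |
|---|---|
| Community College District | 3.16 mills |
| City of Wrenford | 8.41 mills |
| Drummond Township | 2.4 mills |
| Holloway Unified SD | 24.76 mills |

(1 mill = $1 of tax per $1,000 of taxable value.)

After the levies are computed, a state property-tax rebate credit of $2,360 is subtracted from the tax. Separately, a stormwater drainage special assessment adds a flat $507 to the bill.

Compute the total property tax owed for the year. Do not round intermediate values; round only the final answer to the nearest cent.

Assessed value = $859,800 × 0.26 = $223,548
Taxable value = $223,548 − $147,000 = $76,548
Community College District: $76,548 × 0.00316 = $241.89168
City of Wrenford: $76,548 × 0.00841 = $643.76868
Drummond Township: $76,548 × 0.0024 = $183.7152
Holloway Unified SD: $76,548 × 0.02476 = $1,895.32848
Levies subtotal = $2,964.70404
After credit = $2,964.70404 − $2,360 = $604.70404
Total = $604.70404 + $507 = $1,111.70404

$1,111.70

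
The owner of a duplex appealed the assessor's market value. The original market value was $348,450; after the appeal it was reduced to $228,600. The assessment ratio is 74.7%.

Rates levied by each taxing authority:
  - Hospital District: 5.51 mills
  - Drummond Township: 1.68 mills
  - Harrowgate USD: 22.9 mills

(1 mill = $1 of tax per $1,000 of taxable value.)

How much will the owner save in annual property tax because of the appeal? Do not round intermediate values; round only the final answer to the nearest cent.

$2,693.90

Old assessed value = $348,450 × 0.747 = $260,292.15
New assessed value = $228,600 × 0.747 = $170,764.2
Combined rate = 0.00551 + 0.00168 + 0.0229 = 0.03009
Old tax = $260,292.15 × 0.03009 = $7,832.1907935
New tax = $170,764.2 × 0.03009 = $5,138.294778
Reduction = $7,832.1907935 − $5,138.294778 = $2,693.8960155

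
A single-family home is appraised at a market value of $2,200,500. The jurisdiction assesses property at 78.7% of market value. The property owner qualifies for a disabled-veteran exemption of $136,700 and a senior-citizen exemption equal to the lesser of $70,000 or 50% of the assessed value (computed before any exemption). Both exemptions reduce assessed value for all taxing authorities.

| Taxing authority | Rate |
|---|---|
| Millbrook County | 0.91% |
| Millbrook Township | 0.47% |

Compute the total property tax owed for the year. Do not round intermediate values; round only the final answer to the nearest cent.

Assessed value = $2,200,500 × 0.787 = $1,731,793.5
Senior-citizen exemption = min($70,000, 50% × $1,731,793.5) = min($70,000, $865,896.75) = $70,000 (dollar cap binds)
Taxable value = $1,731,793.5 − $136,700 − $70,000 = $1,525,093.5
Millbrook County: $1,525,093.5 × 0.0091 = $13,878.35085
Millbrook Township: $1,525,093.5 × 0.0047 = $7,167.93945
Total = $21,046.2903

$21,046.29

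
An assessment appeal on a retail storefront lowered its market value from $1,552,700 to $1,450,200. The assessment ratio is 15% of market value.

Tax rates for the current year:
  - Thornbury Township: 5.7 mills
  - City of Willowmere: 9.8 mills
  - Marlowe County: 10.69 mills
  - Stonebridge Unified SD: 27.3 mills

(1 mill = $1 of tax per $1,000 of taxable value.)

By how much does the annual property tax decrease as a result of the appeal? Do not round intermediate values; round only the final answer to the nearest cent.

$822.41

Old assessed value = $1,552,700 × 0.15 = $232,905
New assessed value = $1,450,200 × 0.15 = $217,530
Combined rate = 0.0057 + 0.0098 + 0.01069 + 0.0273 = 0.05349
Old tax = $232,905 × 0.05349 = $12,458.08845
New tax = $217,530 × 0.05349 = $11,635.6797
Reduction = $12,458.08845 − $11,635.6797 = $822.40875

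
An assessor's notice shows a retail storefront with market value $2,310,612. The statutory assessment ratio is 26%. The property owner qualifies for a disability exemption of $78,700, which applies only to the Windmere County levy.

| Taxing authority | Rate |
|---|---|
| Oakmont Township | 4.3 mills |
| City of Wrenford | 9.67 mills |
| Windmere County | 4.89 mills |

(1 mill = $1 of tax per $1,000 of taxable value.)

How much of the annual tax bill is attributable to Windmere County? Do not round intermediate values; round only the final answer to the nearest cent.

Assessed value = $2,310,612 × 0.26 = $600,759.12
Windmere County taxable value = $600,759.12 − $78,700 = $522,059.12
Windmere County levy = $522,059.12 × 0.00489 = $2,552.8690968

$2,552.87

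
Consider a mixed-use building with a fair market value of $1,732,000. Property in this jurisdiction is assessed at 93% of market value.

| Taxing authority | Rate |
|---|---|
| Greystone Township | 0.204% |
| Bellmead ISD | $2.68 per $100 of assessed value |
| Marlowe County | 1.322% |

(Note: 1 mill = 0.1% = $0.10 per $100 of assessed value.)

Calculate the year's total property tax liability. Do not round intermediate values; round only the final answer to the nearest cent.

Assessed value = $1,732,000 × 0.93 = $1,610,760
Greystone Township: $1,610,760 × 0.00204 = $3,285.9504
Bellmead ISD: $1,610,760 × 0.0268 = $43,168.368
Marlowe County: $1,610,760 × 0.01322 = $21,294.2472
Total = $67,748.5656

$67,748.57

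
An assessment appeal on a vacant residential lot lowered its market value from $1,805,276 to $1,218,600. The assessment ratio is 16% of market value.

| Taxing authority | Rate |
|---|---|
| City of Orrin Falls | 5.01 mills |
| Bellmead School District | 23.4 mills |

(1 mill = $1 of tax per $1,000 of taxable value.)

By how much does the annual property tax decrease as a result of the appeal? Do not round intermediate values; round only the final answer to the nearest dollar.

$2,667

Old assessed value = $1,805,276 × 0.16 = $288,844.16
New assessed value = $1,218,600 × 0.16 = $194,976
Combined rate = 0.00501 + 0.0234 = 0.02841
Old tax = $288,844.16 × 0.02841 = $8,206.0625856
New tax = $194,976 × 0.02841 = $5,539.26816
Reduction = $8,206.0625856 − $5,539.26816 = $2,666.7944256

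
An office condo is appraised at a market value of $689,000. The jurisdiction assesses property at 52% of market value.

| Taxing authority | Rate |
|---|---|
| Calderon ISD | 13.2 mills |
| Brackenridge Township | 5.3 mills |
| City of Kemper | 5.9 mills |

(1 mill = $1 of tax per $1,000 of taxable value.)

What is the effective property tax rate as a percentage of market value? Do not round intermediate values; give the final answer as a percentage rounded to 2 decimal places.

1.27%

Assessed value = $689,000 × 0.52 = $358,280
Calderon ISD: $358,280 × 0.0132 = $4,729.296
Brackenridge Township: $358,280 × 0.0053 = $1,898.884
City of Kemper: $358,280 × 0.0059 = $2,113.852
Total tax = $8,742.032
Effective rate = $8,742.032 ÷ $689,000 = 1.27% of market value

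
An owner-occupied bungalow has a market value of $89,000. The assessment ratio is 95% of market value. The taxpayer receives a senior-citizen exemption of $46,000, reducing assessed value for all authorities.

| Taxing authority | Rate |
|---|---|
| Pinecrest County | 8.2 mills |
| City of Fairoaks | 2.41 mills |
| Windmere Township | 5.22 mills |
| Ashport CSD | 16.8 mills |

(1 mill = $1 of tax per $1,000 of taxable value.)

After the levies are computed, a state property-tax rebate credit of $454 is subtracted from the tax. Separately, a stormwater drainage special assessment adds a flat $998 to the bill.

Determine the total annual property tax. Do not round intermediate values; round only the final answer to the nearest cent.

Assessed value = $89,000 × 0.95 = $84,550
Taxable value = $84,550 − $46,000 = $38,550
Pinecrest County: $38,550 × 0.0082 = $316.11
City of Fairoaks: $38,550 × 0.00241 = $92.9055
Windmere Township: $38,550 × 0.00522 = $201.231
Ashport CSD: $38,550 × 0.0168 = $647.64
Levies subtotal = $1,257.8865
After credit = $1,257.8865 − $454 = $803.8865
Total = $803.8865 + $998 = $1,801.8865

$1,801.89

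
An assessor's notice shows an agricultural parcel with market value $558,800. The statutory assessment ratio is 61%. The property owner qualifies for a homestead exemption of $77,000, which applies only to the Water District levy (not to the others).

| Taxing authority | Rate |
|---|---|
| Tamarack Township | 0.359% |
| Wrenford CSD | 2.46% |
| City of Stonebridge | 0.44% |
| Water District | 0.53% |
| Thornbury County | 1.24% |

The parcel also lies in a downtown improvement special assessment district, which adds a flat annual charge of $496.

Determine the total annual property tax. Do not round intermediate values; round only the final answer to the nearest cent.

$17,230.15

Assessed value = $558,800 × 0.61 = $340,868
Tamarack Township: $340,868 × 0.00359 = $1,223.71612
Wrenford CSD: $340,868 × 0.0246 = $8,385.3528
City of Stonebridge: $340,868 × 0.0044 = $1,499.8192
Water District: ($340,868 − $77,000) × 0.0053 = $263,868 × 0.0053 = $1,398.5004
Thornbury County: $340,868 × 0.0124 = $4,226.7632
Levies subtotal = $16,734.15172
Total = $16,734.15172 + $496 = $17,230.15172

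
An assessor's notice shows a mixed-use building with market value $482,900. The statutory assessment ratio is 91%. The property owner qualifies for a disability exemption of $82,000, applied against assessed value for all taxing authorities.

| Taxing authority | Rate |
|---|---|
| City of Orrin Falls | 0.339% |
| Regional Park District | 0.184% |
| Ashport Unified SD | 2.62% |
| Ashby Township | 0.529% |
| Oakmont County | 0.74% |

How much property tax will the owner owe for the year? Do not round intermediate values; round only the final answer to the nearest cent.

$15,770.21

Assessed value = $482,900 × 0.91 = $439,439
Taxable value = $439,439 − $82,000 = $357,439
City of Orrin Falls: $357,439 × 0.00339 = $1,211.71821
Regional Park District: $357,439 × 0.00184 = $657.68776
Ashport Unified SD: $357,439 × 0.0262 = $9,364.9018
Ashby Township: $357,439 × 0.00529 = $1,890.85231
Oakmont County: $357,439 × 0.0074 = $2,645.0486
Total = $1,211.71821 + $657.68776 + $9,364.9018 + $1,890.85231 + $2,645.0486 = $15,770.20868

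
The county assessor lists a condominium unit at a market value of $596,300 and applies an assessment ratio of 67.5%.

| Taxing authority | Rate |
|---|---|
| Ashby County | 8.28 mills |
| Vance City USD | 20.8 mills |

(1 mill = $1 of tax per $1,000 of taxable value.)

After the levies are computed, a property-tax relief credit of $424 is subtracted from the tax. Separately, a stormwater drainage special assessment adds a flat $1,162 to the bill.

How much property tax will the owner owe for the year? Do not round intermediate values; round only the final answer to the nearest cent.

$12,442.77

Assessed value = $596,300 × 0.675 = $402,502.5
Ashby County: $402,502.5 × 0.00828 = $3,332.7207
Vance City USD: $402,502.5 × 0.0208 = $8,372.052
Levies subtotal = $11,704.7727
After credit = $11,704.7727 − $424 = $11,280.7727
Total = $11,280.7727 + $1,162 = $12,442.7727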